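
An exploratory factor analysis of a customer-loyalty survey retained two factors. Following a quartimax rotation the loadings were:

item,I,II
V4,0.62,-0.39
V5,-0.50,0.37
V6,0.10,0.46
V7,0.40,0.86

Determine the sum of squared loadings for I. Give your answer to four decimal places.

SS loadings for I = 0.62² + (-0.50)² + 0.10² + 0.40² = 0.3844 + 0.2500 + 0.0100 + 0.1600 = 0.8044

0.8044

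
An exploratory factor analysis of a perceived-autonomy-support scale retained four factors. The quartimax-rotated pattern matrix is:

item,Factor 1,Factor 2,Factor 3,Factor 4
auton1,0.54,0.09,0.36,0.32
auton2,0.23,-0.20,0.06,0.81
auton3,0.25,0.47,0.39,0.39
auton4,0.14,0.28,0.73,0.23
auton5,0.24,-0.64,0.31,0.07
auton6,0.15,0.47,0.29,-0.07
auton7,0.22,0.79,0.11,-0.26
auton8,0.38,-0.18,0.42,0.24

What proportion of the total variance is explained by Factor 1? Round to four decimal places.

SS loadings for Factor 1 = 0.54² + 0.23² + 0.25² + 0.14² + 0.24² + 0.15² + 0.22² + 0.38² = 0.6995
Proportion of variance = 0.6995 / 8 = 0.0874.

0.0874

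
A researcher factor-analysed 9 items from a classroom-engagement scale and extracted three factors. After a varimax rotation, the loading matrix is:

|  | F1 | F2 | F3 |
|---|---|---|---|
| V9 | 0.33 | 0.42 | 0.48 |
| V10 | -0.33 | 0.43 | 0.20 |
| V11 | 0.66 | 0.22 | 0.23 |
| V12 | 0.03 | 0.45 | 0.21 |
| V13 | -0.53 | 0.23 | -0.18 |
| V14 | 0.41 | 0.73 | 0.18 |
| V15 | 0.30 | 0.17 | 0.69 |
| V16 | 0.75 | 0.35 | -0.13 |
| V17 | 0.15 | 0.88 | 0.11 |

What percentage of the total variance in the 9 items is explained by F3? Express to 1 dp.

SS loadings for F3 = 0.48² + 0.20² + 0.23² + 0.21² + (-0.18)² + 0.18² + 0.69² + (-0.13)² + 0.11² = 0.9373
With 9 standardized items, total variance = 9. Proportion = 0.9373/9 = 0.1041 → 10.41%.

10.4%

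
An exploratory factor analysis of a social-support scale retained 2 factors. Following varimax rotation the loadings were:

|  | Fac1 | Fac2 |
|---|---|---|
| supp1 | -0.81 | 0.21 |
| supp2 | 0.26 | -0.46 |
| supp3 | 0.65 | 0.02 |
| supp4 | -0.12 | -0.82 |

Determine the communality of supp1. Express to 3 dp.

0.700

h² = (-0.81)² + 0.21² = 0.6561 + 0.0441 = 0.7002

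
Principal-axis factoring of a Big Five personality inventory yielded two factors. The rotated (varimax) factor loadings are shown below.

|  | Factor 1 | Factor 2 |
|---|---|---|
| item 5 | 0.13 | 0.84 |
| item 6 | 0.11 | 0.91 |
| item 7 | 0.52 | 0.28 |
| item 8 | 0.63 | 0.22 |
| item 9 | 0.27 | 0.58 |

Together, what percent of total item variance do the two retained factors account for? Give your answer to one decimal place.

SS loadings by factor: 0.7692, 1.9969; total = 2.7661.
Total variance with 5 standardized items is 5, so the solution explains 2.7661/5 = 0.5532 = 55.32%.

55.3%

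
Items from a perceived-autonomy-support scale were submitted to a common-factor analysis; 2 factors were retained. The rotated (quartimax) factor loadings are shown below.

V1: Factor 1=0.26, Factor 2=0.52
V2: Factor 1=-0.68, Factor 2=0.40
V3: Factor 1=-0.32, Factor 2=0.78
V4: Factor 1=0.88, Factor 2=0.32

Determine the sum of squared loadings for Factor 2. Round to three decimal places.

1.141

SS loadings for Factor 2 = 0.52² + 0.40² + 0.78² + 0.32² = 0.2704 + 0.1600 + 0.6084 + 0.1024 = 1.1412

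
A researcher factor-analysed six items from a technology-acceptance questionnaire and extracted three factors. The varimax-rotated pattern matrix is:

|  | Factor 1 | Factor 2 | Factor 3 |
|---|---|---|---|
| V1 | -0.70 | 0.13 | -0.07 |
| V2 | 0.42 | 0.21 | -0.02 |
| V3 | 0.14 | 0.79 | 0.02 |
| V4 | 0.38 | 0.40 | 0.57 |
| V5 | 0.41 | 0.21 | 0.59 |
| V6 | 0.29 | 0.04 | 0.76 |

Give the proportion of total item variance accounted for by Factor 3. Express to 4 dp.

0.2094

SS loadings for Factor 3 = (-0.07)² + (-0.02)² + 0.02² + 0.57² + 0.59² + 0.76² = 1.2563
Proportion of variance = 1.2563 / 6 = 0.2094.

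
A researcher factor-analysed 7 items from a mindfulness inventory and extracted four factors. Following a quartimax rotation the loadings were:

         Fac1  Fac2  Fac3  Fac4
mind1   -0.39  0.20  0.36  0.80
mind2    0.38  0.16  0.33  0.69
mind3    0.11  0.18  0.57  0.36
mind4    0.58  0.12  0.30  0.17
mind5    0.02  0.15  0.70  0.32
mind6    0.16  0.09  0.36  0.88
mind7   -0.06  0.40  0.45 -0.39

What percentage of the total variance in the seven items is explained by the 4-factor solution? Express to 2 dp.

SS loadings by factor: 0.6746, 0.3030, 1.4755, 2.3035; total = 4.7566.
Total variance with 7 standardized items is 7, so the solution explains 4.7566/7 = 0.6795 = 67.95%.

67.95%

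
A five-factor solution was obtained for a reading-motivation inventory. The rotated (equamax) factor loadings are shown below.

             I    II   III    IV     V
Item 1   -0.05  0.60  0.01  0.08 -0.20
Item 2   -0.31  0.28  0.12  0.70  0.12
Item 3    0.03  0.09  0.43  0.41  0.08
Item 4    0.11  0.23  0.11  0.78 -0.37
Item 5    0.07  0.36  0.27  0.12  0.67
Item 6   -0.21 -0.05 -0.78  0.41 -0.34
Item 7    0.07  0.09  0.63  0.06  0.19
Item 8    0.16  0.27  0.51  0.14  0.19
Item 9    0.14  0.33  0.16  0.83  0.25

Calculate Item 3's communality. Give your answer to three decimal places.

0.368

h² = 0.03² + 0.09² + 0.43² + 0.41² + 0.08² = 0.0009 + 0.0081 + 0.1849 + 0.1681 + 0.0064 = 0.3684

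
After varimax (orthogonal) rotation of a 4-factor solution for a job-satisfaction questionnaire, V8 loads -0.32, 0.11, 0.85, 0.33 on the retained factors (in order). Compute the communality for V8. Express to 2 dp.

0.95

h² = (-0.32)² + 0.11² + 0.85² + 0.33² = 0.1024 + 0.0121 + 0.7225 + 0.1089 = 0.9459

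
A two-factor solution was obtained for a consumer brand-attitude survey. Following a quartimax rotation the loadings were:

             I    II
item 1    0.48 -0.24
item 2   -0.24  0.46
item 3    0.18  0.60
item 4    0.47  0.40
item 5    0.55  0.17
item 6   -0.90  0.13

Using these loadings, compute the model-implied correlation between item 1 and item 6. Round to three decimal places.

-0.463

r̂ = Σ λ_i·λ_j across factors = (0.48)(-0.90) + (-0.24)(0.13)
  = -0.4320 -0.0312 = -0.4632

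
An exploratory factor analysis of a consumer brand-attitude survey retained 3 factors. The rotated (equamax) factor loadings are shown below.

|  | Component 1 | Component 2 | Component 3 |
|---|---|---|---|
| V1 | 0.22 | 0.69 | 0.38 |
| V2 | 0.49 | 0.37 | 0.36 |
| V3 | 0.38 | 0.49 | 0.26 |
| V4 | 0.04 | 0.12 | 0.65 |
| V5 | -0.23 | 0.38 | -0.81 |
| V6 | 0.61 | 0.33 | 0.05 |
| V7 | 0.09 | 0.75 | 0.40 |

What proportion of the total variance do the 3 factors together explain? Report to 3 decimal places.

Communalities: 0.6689, 0.5066, 0.4521, 0.4385, 0.8534, 0.4835, 0.7306; Σh² = 4.1336.
Total variance with 7 standardized items is 7, so the solution explains 4.1336/7 = 0.5905.

0.591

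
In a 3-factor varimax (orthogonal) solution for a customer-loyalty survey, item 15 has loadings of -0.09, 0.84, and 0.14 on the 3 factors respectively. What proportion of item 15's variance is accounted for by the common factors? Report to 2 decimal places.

h² = (-0.09)² + 0.84² + 0.14² = 0.0081 + 0.7056 + 0.0196 = 0.7333

0.73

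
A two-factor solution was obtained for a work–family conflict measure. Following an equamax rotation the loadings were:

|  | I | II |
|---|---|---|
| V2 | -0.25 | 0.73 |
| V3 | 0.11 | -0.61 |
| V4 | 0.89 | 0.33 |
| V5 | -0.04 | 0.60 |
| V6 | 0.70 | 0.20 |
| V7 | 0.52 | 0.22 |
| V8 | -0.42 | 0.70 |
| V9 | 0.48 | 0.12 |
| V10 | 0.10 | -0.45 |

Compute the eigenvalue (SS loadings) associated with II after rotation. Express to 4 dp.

2.1692

SS loadings for II = 0.73² + (-0.61)² + 0.33² + 0.60² + 0.20² + 0.22² + 0.70² + 0.12² + (-0.45)² = 0.5329 + 0.3721 + 0.1089 + 0.3600 + 0.0400 + 0.0484 + 0.4900 + 0.0144 + 0.2025 = 2.1692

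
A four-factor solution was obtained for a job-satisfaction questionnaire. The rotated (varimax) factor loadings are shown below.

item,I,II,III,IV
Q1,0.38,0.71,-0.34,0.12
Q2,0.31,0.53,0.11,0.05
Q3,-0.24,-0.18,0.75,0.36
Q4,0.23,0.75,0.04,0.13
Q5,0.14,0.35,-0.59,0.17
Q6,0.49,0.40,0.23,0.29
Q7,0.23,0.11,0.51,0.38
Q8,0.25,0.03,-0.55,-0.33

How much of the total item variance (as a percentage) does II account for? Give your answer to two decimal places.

20.94%

SS loadings for II = 0.71² + 0.53² + (-0.18)² + 0.75² + 0.35² + 0.40² + 0.11² + 0.03² = 1.6754
With 8 standardized items, total variance = 8. Proportion = 1.6754/8 = 0.2094 → 20.94%.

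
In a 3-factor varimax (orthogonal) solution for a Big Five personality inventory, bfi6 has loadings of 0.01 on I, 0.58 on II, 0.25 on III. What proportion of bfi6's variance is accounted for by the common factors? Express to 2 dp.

0.40

h² = 0.01² + 0.58² + 0.25² = 0.0001 + 0.3364 + 0.0625 = 0.3990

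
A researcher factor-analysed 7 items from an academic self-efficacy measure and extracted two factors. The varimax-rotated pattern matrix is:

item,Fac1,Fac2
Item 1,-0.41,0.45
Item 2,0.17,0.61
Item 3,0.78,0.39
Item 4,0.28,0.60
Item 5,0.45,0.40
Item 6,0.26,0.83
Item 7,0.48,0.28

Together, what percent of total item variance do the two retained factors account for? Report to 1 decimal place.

48.5%

SS loadings by factor: 1.3843, 2.0140; total = 3.3983.
Total variance with 7 standardized items is 7, so the solution explains 3.3983/7 = 0.4855 = 48.55%.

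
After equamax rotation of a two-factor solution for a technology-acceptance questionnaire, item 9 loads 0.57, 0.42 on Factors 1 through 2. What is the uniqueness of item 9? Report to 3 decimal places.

h² = 0.57² + 0.42² = 0.3249 + 0.1764 = 0.5013
Uniqueness u² = 1 − h² = 1 − 0.5013 = 0.4987

0.499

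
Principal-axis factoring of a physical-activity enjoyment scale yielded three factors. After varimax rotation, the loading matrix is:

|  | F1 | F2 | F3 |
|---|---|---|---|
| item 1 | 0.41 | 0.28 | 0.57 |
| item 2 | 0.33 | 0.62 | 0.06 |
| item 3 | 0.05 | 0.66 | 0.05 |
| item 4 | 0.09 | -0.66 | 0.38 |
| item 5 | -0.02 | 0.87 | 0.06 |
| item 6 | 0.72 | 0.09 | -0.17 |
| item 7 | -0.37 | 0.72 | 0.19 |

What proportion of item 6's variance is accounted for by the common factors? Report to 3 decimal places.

h² = 0.72² + 0.09² + (-0.17)² = 0.5184 + 0.0081 + 0.0289 = 0.5554

0.555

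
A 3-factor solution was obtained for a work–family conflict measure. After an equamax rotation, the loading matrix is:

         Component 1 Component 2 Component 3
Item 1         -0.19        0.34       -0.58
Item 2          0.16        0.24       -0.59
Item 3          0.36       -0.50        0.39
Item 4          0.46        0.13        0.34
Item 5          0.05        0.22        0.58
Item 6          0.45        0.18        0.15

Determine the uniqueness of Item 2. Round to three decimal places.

h² = 0.16² + 0.24² + (-0.59)² = 0.0256 + 0.0576 + 0.3481 = 0.4313
Uniqueness u² = 1 − h² = 1 − 0.4313 = 0.5687

0.569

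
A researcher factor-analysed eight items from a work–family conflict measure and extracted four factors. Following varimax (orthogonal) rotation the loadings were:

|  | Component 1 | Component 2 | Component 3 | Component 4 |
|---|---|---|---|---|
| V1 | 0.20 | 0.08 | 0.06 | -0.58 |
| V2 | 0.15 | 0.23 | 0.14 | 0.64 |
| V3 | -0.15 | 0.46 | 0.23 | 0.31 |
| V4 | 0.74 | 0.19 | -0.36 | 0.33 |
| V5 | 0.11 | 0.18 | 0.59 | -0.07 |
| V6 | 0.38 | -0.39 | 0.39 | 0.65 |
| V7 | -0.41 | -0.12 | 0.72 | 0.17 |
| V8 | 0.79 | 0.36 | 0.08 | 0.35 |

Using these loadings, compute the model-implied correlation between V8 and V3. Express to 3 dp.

r̂ = Σ λ_i·λ_j across factors = (0.79)(-0.15) + (0.36)(0.46) + (0.08)(0.23) + (0.35)(0.31)
  = -0.1185 +0.1656 +0.0184 +0.1085 = 0.1740

0.174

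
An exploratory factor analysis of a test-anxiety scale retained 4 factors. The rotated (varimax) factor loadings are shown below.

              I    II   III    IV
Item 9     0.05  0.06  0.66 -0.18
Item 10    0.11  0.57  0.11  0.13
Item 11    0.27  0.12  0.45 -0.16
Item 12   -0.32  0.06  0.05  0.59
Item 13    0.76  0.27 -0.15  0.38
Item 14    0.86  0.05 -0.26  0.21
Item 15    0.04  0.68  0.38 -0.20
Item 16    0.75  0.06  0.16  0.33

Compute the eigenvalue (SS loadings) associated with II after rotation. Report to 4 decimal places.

SS loadings for II = 0.06² + 0.57² + 0.12² + 0.06² + 0.27² + 0.05² + 0.68² + 0.06² = 0.0036 + 0.3249 + 0.0144 + 0.0036 + 0.0729 + 0.0025 + 0.4624 + 0.0036 = 0.8879

0.8879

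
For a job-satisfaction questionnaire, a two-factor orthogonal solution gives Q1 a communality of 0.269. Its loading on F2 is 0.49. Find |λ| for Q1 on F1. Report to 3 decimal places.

0.170

Under orthogonal rotation h² = Σλ², so λ_F1² = h² − (0.2401) = 0.269 − 0.2401 = 0.0289.
|λ| = √0.0289 = 0.1700.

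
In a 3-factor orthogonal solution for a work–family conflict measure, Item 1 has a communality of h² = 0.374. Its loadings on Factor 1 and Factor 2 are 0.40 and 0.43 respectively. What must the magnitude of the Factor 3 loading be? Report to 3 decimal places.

Under orthogonal rotation h² = Σλ², so λ_Factor 3² = h² − (0.3449) = 0.374 − 0.3449 = 0.0291.
|λ| = √0.0291 = 0.1706.

0.171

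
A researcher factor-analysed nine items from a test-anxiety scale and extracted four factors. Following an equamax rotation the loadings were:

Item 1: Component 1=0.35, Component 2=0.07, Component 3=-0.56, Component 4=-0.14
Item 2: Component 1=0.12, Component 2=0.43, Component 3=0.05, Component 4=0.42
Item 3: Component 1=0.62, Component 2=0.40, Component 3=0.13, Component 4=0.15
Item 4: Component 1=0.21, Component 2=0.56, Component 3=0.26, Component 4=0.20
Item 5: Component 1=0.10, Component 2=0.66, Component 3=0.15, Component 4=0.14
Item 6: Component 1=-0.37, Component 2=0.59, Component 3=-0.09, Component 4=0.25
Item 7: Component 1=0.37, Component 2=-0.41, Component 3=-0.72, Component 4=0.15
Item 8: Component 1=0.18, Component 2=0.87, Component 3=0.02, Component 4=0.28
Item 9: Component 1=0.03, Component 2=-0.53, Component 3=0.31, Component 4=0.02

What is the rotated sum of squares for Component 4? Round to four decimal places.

0.4419

SS loadings for Component 4 = (-0.14)² + 0.42² + 0.15² + 0.20² + 0.14² + 0.25² + 0.15² + 0.28² + 0.02² = 0.0196 + 0.1764 + 0.0225 + 0.0400 + 0.0196 + 0.0625 + 0.0225 + 0.0784 + 0.0004 = 0.4419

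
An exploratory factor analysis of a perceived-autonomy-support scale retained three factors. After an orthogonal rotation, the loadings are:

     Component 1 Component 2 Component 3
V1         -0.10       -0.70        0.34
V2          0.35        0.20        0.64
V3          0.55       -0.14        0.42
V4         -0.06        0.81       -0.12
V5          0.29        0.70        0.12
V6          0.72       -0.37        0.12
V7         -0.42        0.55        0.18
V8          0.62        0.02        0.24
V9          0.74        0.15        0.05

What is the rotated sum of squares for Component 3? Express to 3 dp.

0.837

SS loadings for Component 3 = 0.34² + 0.64² + 0.42² + (-0.12)² + 0.12² + 0.12² + 0.18² + 0.24² + 0.05² = 0.1156 + 0.4096 + 0.1764 + 0.0144 + 0.0144 + 0.0144 + 0.0324 + 0.0576 + 0.0025 = 0.8373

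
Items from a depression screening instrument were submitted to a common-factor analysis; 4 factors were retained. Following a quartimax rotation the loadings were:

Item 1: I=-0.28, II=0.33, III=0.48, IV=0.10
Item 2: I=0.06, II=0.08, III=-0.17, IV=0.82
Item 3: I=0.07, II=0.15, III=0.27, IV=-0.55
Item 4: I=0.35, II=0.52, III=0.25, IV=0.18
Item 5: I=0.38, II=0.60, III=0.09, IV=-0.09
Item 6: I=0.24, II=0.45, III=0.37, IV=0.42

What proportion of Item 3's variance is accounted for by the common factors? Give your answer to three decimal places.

h² = 0.07² + 0.15² + 0.27² + (-0.55)² = 0.0049 + 0.0225 + 0.0729 + 0.3025 = 0.4028

0.403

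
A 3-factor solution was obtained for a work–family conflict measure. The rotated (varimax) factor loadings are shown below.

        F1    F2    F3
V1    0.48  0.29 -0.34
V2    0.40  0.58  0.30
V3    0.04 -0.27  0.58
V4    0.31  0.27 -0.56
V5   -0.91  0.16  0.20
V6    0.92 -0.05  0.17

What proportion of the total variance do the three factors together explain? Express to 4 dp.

0.6136

SS loadings by factor: 2.1626, 0.5944, 0.9245; total = 3.6815.
Total variance with 6 standardized items is 6, so the solution explains 3.6815/6 = 0.6136.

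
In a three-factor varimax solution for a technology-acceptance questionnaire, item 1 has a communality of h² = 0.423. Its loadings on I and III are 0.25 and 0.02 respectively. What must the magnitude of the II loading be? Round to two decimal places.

0.60

Under orthogonal rotation h² = Σλ², so λ_II² = h² − (0.0629) = 0.423 − 0.0629 = 0.3601.
|λ| = √0.3601 = 0.6001.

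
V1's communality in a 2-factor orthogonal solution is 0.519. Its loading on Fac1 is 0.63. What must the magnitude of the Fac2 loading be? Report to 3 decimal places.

Under orthogonal rotation h² = Σλ², so λ_Fac2² = h² − (0.3969) = 0.519 − 0.3969 = 0.1221.
|λ| = √0.1221 = 0.3494.

0.349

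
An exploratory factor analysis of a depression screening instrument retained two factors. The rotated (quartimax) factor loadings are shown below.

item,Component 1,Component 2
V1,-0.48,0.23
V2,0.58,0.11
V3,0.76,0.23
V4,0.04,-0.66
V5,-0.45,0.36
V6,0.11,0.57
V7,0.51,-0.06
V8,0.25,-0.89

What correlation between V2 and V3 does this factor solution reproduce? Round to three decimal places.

0.466

r̂ = Σ λ_i·λ_j across factors = (0.58)(0.76) + (0.11)(0.23)
  = +0.4408 +0.0253 = 0.4661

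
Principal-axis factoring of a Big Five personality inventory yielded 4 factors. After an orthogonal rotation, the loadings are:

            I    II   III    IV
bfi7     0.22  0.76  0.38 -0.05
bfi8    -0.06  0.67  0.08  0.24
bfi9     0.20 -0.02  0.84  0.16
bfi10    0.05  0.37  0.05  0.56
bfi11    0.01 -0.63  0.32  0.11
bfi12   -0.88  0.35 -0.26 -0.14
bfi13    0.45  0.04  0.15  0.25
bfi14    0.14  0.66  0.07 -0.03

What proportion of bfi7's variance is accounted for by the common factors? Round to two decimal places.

0.77

h² = 0.22² + 0.76² + 0.38² + (-0.05)² = 0.0484 + 0.5776 + 0.1444 + 0.0025 = 0.7729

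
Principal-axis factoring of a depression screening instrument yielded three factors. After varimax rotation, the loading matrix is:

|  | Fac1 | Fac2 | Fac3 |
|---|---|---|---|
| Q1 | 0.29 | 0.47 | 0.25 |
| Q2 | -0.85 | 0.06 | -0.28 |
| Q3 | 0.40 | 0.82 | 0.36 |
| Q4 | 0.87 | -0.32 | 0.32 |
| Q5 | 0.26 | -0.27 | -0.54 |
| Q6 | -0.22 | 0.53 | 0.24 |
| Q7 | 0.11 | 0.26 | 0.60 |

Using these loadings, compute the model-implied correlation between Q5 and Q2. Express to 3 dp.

-0.086

r̂ = Σ λ_i·λ_j across factors = (0.26)(-0.85) + (-0.27)(0.06) + (-0.54)(-0.28)
  = -0.2210 -0.0162 +0.1512 = -0.0860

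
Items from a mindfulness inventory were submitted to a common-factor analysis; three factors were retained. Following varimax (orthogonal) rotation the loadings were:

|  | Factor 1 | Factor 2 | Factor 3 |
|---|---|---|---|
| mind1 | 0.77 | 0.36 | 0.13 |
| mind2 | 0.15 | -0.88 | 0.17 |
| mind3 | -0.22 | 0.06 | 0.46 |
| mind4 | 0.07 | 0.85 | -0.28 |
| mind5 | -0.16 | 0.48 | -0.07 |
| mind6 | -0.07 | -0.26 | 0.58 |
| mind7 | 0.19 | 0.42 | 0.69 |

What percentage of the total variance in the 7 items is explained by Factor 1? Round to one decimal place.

10.5%

SS loadings for Factor 1 = 0.77² + 0.15² + (-0.22)² + 0.07² + (-0.16)² + (-0.07)² + 0.19² = 0.7353
With 7 standardized items, total variance = 7. Proportion = 0.7353/7 = 0.1050 → 10.50%.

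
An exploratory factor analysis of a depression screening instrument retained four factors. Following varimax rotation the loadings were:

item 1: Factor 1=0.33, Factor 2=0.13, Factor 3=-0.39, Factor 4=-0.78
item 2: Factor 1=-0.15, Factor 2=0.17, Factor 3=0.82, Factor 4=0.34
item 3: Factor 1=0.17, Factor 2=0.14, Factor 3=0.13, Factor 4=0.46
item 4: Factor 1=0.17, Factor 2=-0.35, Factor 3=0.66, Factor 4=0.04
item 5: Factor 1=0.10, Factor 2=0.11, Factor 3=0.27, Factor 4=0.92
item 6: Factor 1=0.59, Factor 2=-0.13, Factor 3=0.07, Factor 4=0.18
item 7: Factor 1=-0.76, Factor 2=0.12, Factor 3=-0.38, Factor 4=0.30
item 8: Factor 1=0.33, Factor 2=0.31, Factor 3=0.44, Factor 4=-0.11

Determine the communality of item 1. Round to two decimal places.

h² = 0.33² + 0.13² + (-0.39)² + (-0.78)² = 0.1089 + 0.0169 + 0.1521 + 0.6084 = 0.8863

0.89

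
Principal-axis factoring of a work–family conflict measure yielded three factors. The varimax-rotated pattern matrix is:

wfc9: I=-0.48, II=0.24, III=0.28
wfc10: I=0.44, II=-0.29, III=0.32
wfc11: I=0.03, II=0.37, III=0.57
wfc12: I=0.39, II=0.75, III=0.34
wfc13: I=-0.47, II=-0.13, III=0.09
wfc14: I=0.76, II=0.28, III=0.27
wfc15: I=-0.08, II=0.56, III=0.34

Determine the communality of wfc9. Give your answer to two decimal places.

h² = (-0.48)² + 0.24² + 0.28² = 0.2304 + 0.0576 + 0.0784 = 0.3664

0.37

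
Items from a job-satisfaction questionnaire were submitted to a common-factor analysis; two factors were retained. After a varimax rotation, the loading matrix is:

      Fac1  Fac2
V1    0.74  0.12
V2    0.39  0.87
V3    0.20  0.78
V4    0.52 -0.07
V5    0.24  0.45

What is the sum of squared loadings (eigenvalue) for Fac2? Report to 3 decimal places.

1.587

SS loadings for Fac2 = 0.12² + 0.87² + 0.78² + (-0.07)² + 0.45² = 0.0144 + 0.7569 + 0.6084 + 0.0049 + 0.2025 = 1.5871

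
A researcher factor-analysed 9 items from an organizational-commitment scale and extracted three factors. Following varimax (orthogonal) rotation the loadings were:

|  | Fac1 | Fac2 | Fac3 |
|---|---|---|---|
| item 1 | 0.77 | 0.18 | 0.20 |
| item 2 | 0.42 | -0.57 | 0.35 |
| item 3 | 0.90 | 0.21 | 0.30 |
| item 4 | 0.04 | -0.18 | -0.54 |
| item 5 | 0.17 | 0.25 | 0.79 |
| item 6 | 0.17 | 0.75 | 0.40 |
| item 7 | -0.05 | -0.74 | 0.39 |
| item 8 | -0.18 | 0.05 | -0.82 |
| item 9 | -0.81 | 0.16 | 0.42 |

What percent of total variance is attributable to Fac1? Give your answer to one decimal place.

SS loadings for Fac1 = 0.77² + 0.42² + 0.90² + 0.04² + 0.17² + 0.17² + (-0.05)² + (-0.18)² + (-0.81)² = 2.3297
With 9 standardized items, total variance = 9. Proportion = 2.3297/9 = 0.2589 → 25.89%.

25.9%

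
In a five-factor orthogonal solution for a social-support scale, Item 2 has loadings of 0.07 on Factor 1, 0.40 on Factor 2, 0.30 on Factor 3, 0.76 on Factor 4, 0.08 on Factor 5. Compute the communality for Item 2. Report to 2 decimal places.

0.84

h² = 0.07² + 0.40² + 0.30² + 0.76² + 0.08² = 0.0049 + 0.1600 + 0.0900 + 0.5776 + 0.0064 = 0.8389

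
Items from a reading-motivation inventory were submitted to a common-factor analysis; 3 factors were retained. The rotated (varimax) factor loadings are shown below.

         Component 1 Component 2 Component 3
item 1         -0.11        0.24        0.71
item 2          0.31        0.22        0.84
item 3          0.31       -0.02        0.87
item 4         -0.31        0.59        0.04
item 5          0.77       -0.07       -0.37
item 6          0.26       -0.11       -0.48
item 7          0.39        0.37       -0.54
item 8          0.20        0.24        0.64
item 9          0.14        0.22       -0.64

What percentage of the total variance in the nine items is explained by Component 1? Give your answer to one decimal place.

13.0%

SS loadings for Component 1 = (-0.11)² + 0.31² + 0.31² + (-0.31)² + 0.77² + 0.26² + 0.39² + 0.20² + 0.14² = 1.1726
With 9 standardized items, total variance = 9. Proportion = 1.1726/9 = 0.1303 → 13.03%.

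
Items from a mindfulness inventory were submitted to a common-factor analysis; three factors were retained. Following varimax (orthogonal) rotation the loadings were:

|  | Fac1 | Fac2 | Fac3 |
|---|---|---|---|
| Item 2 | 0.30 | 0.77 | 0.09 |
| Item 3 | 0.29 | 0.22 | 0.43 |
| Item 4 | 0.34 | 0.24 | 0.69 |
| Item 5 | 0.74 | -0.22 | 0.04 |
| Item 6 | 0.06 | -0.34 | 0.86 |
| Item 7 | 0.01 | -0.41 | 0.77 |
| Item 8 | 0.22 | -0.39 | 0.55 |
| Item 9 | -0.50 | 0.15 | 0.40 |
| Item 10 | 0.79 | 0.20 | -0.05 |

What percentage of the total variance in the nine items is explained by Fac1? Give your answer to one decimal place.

SS loadings for Fac1 = 0.30² + 0.29² + 0.34² + 0.74² + 0.06² + 0.01² + 0.22² + (-0.50)² + 0.79² = 1.7635
With 9 standardized items, total variance = 9. Proportion = 1.7635/9 = 0.1959 → 19.59%.

19.6%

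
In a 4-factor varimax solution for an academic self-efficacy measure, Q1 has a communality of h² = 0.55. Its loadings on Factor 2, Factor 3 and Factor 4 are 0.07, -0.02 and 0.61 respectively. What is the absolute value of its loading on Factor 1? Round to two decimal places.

Under orthogonal rotation h² = Σλ², so λ_Factor 1² = h² − (0.3774) = 0.55 − 0.3774 = 0.1726.
|λ| = √0.1726 = 0.4155.

0.42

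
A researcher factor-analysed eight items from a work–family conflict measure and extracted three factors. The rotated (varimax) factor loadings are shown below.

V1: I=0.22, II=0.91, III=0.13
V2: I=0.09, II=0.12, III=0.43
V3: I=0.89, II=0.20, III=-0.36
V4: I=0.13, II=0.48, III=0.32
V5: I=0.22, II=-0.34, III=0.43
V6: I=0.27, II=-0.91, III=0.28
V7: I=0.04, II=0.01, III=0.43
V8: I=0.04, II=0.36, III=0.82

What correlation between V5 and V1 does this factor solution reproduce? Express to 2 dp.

-0.21

r̂ = Σ λ_i·λ_j across factors = (0.22)(0.22) + (-0.34)(0.91) + (0.43)(0.13)
  = +0.0484 -0.3094 +0.0559 = -0.2051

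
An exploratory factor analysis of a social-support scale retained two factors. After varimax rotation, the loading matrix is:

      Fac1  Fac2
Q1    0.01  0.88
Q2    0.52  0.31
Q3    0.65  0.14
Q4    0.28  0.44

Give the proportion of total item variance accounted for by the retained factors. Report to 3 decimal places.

0.464

SS loadings by factor: 0.7714, 1.0837; total = 1.8551.
Total variance with 4 standardized items is 4, so the solution explains 1.8551/4 = 0.4638.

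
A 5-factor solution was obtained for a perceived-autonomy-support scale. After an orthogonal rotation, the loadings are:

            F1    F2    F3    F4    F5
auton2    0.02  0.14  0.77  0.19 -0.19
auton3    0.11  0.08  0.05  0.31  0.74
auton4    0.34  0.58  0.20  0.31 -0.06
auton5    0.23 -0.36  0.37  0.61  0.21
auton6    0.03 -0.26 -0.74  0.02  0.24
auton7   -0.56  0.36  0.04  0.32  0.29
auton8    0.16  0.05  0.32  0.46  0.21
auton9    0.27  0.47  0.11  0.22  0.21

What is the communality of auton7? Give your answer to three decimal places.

h² = (-0.56)² + 0.36² + 0.04² + 0.32² + 0.29² = 0.3136 + 0.1296 + 0.0016 + 0.1024 + 0.0841 = 0.6313

0.631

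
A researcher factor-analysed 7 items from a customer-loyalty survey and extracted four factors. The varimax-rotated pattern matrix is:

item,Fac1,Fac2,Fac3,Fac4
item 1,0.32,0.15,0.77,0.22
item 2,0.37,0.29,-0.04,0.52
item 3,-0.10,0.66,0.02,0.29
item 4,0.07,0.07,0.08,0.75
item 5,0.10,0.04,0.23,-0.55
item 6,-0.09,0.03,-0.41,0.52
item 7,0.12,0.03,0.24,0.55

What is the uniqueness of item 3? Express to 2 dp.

h² = (-0.10)² + 0.66² + 0.02² + 0.29² = 0.0100 + 0.4356 + 0.0004 + 0.0841 = 0.5301
Uniqueness u² = 1 − h² = 1 − 0.5301 = 0.4699

0.47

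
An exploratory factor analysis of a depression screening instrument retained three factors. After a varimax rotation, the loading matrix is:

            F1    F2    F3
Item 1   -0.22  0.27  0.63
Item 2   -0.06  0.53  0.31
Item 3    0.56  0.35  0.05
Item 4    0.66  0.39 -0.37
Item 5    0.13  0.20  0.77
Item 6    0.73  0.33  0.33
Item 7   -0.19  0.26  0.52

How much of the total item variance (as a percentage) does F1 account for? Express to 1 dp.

19.8%

SS loadings for F1 = (-0.22)² + (-0.06)² + 0.56² + 0.66² + 0.13² + 0.73² + (-0.19)² = 1.3871
With 7 standardized items, total variance = 7. Proportion = 1.3871/7 = 0.1982 → 19.82%.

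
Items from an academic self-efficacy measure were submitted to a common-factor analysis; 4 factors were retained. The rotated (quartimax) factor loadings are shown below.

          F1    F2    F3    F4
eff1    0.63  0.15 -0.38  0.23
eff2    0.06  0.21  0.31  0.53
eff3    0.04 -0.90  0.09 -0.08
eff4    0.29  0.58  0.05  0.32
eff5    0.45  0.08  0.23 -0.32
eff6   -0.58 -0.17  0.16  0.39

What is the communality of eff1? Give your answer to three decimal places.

0.617

h² = 0.63² + 0.15² + (-0.38)² + 0.23² = 0.3969 + 0.0225 + 0.1444 + 0.0529 = 0.6167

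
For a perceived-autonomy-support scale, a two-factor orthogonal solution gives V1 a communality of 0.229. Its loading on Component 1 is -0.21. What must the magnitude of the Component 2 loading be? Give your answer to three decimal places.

Under orthogonal rotation h² = Σλ², so λ_Component 2² = h² − (0.0441) = 0.229 − 0.0441 = 0.1849.
|λ| = √0.1849 = 0.4300.

0.430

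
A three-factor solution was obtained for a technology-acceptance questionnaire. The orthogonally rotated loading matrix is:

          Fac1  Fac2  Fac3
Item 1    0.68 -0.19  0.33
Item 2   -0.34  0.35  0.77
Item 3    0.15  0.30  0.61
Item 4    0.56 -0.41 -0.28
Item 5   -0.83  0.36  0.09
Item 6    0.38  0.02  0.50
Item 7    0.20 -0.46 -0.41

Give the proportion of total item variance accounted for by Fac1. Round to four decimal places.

0.2553

SS loadings for Fac1 = 0.68² + (-0.34)² + 0.15² + 0.56² + (-0.83)² + 0.38² + 0.20² = 1.7874
Proportion of variance = 1.7874 / 7 = 0.2553.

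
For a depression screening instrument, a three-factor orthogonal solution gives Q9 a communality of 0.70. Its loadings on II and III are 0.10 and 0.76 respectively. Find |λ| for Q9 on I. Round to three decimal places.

Under orthogonal rotation h² = Σλ², so λ_I² = h² − (0.5876) = 0.70 − 0.5876 = 0.1124.
|λ| = √0.1124 = 0.3353.

0.335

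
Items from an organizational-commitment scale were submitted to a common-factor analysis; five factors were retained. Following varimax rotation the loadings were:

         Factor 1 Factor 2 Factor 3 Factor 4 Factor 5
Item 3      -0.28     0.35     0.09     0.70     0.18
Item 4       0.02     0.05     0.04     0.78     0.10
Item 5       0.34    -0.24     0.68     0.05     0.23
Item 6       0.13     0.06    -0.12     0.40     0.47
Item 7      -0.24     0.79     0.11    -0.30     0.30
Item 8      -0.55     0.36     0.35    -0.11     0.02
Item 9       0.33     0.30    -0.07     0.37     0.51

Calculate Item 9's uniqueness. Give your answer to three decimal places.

h² = 0.33² + 0.30² + (-0.07)² + 0.37² + 0.51² = 0.1089 + 0.0900 + 0.0049 + 0.1369 + 0.2601 = 0.6008
Uniqueness u² = 1 − h² = 1 − 0.6008 = 0.3992

0.399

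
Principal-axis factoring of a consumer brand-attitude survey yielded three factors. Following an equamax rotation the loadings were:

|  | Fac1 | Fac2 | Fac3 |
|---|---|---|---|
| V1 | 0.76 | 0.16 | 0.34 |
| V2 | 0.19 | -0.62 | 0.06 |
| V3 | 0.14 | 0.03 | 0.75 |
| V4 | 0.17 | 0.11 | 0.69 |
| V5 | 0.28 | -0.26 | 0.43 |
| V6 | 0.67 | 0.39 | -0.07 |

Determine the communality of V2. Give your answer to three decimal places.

0.424

h² = 0.19² + (-0.62)² + 0.06² = 0.0361 + 0.3844 + 0.0036 = 0.4241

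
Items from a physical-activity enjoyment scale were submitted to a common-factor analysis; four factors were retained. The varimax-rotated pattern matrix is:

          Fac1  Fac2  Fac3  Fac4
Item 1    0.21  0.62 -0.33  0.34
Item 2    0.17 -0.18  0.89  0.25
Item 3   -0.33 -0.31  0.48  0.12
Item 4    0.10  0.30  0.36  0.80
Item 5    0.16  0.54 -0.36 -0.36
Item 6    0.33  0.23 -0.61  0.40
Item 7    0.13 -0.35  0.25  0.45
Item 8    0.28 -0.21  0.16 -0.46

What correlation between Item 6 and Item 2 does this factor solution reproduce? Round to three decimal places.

r̂ = Σ λ_i·λ_j across factors = (0.33)(0.17) + (0.23)(-0.18) + (-0.61)(0.89) + (0.40)(0.25)
  = +0.0561 -0.0414 -0.5429 +0.1000 = -0.4282

-0.428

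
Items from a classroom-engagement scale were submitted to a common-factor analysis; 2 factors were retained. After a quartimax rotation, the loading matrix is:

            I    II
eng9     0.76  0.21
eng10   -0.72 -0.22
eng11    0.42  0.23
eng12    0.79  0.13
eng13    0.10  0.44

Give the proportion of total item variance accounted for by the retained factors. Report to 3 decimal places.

0.452

Communalities: 0.6217, 0.5668, 0.2293, 0.6410, 0.2036; Σh² = 2.2624.
Total variance with 5 standardized items is 5, so the solution explains 2.2624/5 = 0.4525.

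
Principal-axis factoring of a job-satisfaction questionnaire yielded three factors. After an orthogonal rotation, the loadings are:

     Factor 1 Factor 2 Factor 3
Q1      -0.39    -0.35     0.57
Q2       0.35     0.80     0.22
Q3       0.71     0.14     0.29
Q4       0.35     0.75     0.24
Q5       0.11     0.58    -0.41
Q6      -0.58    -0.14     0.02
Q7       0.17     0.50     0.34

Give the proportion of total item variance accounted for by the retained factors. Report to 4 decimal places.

Communalities: 0.5995, 0.8109, 0.6078, 0.7426, 0.5166, 0.3564, 0.3945; Σh² = 4.0283.
Total variance with 7 standardized items is 7, so the solution explains 4.0283/7 = 0.5755.

0.5755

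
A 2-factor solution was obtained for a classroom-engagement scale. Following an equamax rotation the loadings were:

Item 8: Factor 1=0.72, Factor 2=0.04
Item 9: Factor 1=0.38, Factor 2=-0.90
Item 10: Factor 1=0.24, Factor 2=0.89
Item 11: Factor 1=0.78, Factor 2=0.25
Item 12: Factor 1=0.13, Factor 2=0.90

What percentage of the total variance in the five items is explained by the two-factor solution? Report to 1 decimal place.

76.4%

SS loadings by factor: 1.3457, 2.4762; total = 3.8219.
Total variance with 5 standardized items is 5, so the solution explains 3.8219/5 = 0.7644 = 76.44%.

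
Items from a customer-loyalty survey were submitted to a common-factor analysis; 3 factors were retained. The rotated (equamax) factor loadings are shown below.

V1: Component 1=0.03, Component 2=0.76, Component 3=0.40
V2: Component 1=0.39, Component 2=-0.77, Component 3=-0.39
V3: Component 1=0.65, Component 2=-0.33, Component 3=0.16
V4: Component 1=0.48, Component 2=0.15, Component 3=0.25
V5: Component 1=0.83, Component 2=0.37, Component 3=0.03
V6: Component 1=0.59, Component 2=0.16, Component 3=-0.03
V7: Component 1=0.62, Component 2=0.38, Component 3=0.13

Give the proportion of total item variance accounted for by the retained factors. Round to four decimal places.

Communalities: 0.7385, 0.8971, 0.5570, 0.3154, 0.8267, 0.3746, 0.5457; Σh² = 4.2550.
Total variance with 7 standardized items is 7, so the solution explains 4.2550/7 = 0.6079.

0.6079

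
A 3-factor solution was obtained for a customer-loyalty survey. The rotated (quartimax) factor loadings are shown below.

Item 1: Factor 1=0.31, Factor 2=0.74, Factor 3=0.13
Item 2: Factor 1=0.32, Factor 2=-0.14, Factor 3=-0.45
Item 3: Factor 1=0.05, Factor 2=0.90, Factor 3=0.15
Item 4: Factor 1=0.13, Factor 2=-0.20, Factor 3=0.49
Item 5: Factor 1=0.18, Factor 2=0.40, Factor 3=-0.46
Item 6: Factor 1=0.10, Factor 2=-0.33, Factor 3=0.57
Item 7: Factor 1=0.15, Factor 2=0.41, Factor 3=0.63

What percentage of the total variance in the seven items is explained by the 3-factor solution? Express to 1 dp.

SS loadings by factor: 0.2828, 1.8542, 1.4154; total = 3.5524.
Total variance with 7 standardized items is 7, so the solution explains 3.5524/7 = 0.5075 = 50.75%.

50.7%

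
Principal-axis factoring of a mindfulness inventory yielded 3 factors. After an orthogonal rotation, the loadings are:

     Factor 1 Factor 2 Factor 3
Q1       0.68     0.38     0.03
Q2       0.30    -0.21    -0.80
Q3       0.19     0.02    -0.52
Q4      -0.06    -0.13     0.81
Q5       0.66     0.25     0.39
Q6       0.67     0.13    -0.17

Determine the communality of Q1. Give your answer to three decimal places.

0.608

h² = 0.68² + 0.38² + 0.03² = 0.4624 + 0.1444 + 0.0009 = 0.6077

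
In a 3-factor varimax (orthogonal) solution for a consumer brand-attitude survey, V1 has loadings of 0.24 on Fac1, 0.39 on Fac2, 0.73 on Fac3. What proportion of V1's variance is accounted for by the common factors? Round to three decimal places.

h² = 0.24² + 0.39² + 0.73² = 0.0576 + 0.1521 + 0.5329 = 0.7426

0.743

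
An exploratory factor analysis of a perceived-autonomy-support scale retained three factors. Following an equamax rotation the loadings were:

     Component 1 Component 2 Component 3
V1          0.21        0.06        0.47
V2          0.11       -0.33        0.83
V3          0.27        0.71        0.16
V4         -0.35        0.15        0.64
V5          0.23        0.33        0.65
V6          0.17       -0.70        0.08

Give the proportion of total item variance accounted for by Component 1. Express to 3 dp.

SS loadings for Component 1 = 0.21² + 0.11² + 0.27² + (-0.35)² + 0.23² + 0.17² = 0.3334
Proportion of variance = 0.3334 / 6 = 0.0556.

0.056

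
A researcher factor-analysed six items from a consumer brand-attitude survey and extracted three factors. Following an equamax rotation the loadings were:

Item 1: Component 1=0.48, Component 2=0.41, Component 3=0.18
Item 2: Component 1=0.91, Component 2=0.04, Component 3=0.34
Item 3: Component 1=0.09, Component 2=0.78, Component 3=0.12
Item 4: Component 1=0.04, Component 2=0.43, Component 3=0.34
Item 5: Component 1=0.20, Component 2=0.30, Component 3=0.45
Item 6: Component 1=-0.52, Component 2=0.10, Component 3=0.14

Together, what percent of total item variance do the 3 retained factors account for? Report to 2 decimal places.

Communalities: 0.4309, 0.9453, 0.6309, 0.3021, 0.3325, 0.3000; Σh² = 2.9417.
Total variance with 6 standardized items is 6, so the solution explains 2.9417/6 = 0.4903 = 49.03%.

49.03%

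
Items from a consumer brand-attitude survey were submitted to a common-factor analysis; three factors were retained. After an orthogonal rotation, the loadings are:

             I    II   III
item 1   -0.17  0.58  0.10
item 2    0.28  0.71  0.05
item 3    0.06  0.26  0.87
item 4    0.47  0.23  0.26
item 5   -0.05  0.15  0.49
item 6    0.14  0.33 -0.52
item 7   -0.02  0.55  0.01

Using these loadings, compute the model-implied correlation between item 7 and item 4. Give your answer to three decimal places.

0.120

r̂ = Σ λ_i·λ_j across factors = (-0.02)(0.47) + (0.55)(0.23) + (0.01)(0.26)
  = -0.0094 +0.1265 +0.0026 = 0.1197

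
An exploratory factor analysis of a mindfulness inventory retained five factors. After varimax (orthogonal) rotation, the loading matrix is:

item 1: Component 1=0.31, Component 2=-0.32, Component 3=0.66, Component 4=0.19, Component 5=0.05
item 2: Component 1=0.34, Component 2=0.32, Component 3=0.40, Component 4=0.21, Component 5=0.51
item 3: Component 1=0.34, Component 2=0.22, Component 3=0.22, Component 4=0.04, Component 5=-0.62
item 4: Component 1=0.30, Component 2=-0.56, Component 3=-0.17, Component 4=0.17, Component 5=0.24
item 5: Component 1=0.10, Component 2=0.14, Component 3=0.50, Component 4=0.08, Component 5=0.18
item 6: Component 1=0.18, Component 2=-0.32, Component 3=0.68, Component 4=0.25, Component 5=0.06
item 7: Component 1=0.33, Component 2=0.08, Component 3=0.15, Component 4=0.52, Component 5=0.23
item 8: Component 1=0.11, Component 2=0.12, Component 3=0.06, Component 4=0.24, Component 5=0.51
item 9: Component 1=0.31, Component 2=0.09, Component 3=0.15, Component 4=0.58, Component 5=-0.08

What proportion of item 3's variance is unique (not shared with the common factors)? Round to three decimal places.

0.402

h² = 0.34² + 0.22² + 0.22² + 0.04² + (-0.62)² = 0.1156 + 0.0484 + 0.0484 + 0.0016 + 0.3844 = 0.5984
Uniqueness u² = 1 − h² = 1 − 0.5984 = 0.4016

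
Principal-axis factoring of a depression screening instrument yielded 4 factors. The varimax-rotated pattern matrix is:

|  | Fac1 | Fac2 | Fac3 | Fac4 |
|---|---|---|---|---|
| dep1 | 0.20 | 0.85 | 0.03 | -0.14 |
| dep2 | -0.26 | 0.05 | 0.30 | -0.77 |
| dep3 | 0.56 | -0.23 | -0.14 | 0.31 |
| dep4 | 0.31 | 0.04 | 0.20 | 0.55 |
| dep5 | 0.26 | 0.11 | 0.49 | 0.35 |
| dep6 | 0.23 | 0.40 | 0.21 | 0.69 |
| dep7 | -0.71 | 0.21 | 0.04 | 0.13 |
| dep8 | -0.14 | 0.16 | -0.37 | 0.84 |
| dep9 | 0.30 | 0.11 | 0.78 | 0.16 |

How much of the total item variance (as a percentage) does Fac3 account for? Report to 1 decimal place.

13.1%

SS loadings for Fac3 = 0.03² + 0.30² + (-0.14)² + 0.20² + 0.49² + 0.21² + 0.04² + (-0.37)² + 0.78² = 1.1816
With 9 standardized items, total variance = 9. Proportion = 1.1816/9 = 0.1313 → 13.13%.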